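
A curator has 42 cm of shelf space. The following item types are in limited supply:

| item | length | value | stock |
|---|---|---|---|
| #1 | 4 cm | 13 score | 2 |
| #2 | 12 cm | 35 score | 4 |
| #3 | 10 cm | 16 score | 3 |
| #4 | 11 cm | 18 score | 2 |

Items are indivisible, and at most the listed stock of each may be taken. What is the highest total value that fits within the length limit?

Best selections within length 42 and stock limits:
- 1×#1 + 3×#2: length 40, value 118
- 2×#1 + 2×#2 + 1×#3: length 42, value 112
- 3×#2: length 36, value 105
- 1×#1 + 2×#2 + 1×#4: length 39, value 101
Best: 118 score.

118 score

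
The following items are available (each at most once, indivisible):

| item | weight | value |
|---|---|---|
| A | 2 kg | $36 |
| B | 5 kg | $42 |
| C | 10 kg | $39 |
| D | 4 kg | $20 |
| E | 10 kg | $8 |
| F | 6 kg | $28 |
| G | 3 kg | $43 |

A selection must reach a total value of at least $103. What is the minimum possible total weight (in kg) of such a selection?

10

Subsets with value ≥ 103, sorted by total weight:
- A+B+G: weight 10, value 121
- A+F+G: weight 11, value 107
- B+D+G: weight 12, value 105
Minimum weight: 10 kg.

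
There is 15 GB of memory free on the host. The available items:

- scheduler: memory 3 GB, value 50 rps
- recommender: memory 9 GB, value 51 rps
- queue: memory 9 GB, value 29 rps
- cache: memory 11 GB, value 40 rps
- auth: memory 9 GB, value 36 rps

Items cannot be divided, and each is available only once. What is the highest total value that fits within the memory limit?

101 rps

This is a 0/1 knapsack; check combinations near the capacity.
- scheduler+recommender: memory 3+9=12, value 50+51=101
- scheduler+cache: memory 3+11=14, value 50+40=90
- scheduler+auth: memory 3+9=12, value 50+36=86
- scheduler+queue: memory 3+9=12, value 50+29=79
- recommender: memory 9, value 51
Best: 101 rps.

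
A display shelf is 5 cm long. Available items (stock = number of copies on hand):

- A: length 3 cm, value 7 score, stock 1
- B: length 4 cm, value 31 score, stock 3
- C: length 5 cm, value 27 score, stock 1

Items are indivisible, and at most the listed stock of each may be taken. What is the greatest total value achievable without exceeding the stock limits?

Top feasible selections:
- 1×B: length 4, value 31
- 1×C: length 5, value 27
Best: 31 score.

31 score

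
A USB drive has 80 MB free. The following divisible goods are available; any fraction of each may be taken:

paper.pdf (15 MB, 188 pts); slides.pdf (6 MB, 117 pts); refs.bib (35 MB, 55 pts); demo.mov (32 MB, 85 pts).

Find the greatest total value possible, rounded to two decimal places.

432.43

Take in order of value per unit:
- slides.pdf (117/6 per unit): all 6 → value 117, running total 117.00
- paper.pdf (188/15 per unit): all 15 → value 188, running total 305.00
- demo.mov (85/32 per unit): all 32 → value 85, running total 390.00
- refs.bib (55/35 per unit): 27 of 35 → value 27×55/35 = 42.4286, running total 432.43
Total 432.43.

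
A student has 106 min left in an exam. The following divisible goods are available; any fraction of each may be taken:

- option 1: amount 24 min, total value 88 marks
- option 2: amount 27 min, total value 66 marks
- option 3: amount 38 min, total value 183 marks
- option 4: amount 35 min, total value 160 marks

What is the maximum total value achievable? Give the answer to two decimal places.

Take in order of value per unit:
- option 3 (183/38 per unit): all 38 → value 183, running total 183.00
- option 4 (160/35 per unit): all 35 → value 160, running total 343.00
- option 1 (88/24 per unit): all 24 → value 88, running total 431.00
- option 2 (66/27 per unit): 9 of 27 → value 9×66/27 = 22.0000, running total 453.00
Total 453.00.

453.00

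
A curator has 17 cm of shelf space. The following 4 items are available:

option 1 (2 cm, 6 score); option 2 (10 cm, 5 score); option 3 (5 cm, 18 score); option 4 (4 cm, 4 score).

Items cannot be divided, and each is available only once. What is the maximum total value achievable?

29 score

This is a 0/1 knapsack; check combinations near the capacity.
- option 1+option 2+option 3: length 2+10+5=17, value 6+5+18=29
- option 1+option 3+option 4: length 2+5+4=11, value 6+18+4=28
- option 1+option 3: length 2+5=7, value 6+18=24
- option 2+option 3: length 10+5=15, value 5+18=23
- option 3+option 4: length 5+4=9, value 18+4=22
Best: 29 score.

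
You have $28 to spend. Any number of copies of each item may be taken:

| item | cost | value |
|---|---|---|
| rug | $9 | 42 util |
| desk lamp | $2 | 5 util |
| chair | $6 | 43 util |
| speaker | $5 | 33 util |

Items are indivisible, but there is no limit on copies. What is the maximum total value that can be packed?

195 util

Best value-per-unit is chair at 43/6; filling with it alone gives 4×43 = 172.
Optimal mix: 3×chair + 2×speaker → cost 28, value 195.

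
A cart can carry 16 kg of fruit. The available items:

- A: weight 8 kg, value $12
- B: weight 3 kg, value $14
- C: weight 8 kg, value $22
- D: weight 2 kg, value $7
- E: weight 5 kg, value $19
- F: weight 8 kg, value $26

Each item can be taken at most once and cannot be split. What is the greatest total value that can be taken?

Check high-value combinations within 16 kg:
- B+E+F: weight 3+5+8=16, value 14+19+26=59
- B+C+E: weight 3+8+5=16, value 14+22+19=55
- D+E+F: weight 2+5+8=15, value 7+19+26=52
Best: $59.

$59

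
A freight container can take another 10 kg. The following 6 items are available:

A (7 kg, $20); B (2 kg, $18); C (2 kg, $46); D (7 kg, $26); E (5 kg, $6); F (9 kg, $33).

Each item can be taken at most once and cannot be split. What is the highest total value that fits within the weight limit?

Check high-value combinations within 10 kg:
- C+D: weight 2+7=9, value 46+26=72
- B+C+E: weight 2+2+5=9, value 18+46+6=70
- A+C: weight 7+2=9, value 20+46=66
- B+C: weight 2+2=4, value 18+46=64
Best: $72.

$72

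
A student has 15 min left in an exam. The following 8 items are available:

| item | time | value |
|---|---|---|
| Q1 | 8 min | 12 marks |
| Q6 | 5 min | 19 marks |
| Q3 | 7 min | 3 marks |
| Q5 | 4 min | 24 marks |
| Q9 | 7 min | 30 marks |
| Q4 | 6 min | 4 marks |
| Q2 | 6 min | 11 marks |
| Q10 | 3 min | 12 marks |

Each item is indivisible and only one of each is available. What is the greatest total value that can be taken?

Check high-value combinations within 15 min:
- Q5+Q9+Q10: time 4+7+3=14, value 24+30+12=66
- Q6+Q9+Q10: time 5+7+3=15, value 19+30+12=61
- Q6+Q5+Q10: time 5+4+3=12, value 19+24+12=55
Best: 66 marks.

66 marks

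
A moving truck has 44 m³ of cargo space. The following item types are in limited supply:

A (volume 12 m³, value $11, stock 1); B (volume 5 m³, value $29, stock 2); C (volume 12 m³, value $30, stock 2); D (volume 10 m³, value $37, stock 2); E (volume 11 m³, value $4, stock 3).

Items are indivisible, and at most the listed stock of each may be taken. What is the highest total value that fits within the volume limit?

$162

Top feasible selections:
- 2×B + 1×C + 2×D: volume 42, value 162
- 2×B + 2×C + 1×D: volume 44, value 155
- 1×A + 2×B + 2×D: volume 42, value 143
- 2×B + 2×D + 1×E: volume 41, value 136
Best: $162.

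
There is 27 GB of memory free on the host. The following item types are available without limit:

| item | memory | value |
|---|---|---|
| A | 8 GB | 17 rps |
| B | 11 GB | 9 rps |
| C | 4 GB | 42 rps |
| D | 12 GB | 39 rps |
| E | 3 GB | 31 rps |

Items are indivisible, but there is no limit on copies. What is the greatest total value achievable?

Best value-per-unit is C at 42/4; filling with it alone gives 6×42 = 252.
Optimal mix: 6×C + 1×E → memory 27, value 283.

283 rps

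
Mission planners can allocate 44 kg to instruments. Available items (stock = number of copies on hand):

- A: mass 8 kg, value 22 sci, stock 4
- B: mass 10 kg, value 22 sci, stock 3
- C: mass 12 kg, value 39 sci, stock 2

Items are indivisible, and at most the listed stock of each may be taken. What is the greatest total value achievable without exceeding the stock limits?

127 sci

Best selections within mass 44 and stock limits:
- 4×A + 1×C: mass 44, value 127
- 2×A + 2×C: mass 40, value 122
- 1×A + 1×B + 2×C: mass 42, value 122
Best: 127 sci.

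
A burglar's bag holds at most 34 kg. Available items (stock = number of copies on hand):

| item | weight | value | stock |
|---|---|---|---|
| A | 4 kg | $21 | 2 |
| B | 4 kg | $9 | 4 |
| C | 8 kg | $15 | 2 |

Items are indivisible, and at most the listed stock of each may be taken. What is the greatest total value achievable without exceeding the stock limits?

Top feasible selections:
- 2×A + 4×B + 1×C: weight 32, value 93
- 2×A + 2×B + 2×C: weight 32, value 90
Best: $93.

$93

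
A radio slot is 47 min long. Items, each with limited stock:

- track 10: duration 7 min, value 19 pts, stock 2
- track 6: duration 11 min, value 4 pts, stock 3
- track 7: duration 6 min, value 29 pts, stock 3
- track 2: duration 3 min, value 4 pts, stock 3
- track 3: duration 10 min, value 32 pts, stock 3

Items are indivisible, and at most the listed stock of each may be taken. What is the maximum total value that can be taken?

170 pts

Best selections within duration 47 and stock limits:
- 1×track 10 + 3×track 7 + 2×track 3: duration 45, value 170
- 3×track 7 + 3×track 2 + 2×track 3: duration 47, value 163
- 2×track 10 + 3×track 7 + 1×track 2 + 1×track 3: duration 45, value 161
Best: 170 pts.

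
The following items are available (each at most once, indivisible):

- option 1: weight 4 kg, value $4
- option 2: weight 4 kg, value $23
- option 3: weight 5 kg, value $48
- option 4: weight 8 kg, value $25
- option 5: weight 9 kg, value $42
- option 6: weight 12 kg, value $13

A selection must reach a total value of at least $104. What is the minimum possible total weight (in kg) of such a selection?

18

Subsets with value ≥ 104, sorted by total weight:
- option 2+option 3+option 5: weight 18, value 113
- option 1+option 2+option 3+option 5: weight 22, value 117
- option 3+option 4+option 5: weight 22, value 115
- option 2+option 3+option 4+option 5: weight 26, value 138
Minimum weight: 18 kg.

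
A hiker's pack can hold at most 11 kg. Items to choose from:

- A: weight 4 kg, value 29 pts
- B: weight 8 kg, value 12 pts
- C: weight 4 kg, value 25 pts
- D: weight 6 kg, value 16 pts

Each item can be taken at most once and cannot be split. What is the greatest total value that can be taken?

54 pts

Check high-value combinations within 11 kg:
- A+C: weight 4+4=8, value 29+25=54
- A+D: weight 4+6=10, value 29+16=45
- C+D: weight 4+6=10, value 25+16=41
- A: weight 4, value 29
- C: weight 4, value 25
Best: 54 pts.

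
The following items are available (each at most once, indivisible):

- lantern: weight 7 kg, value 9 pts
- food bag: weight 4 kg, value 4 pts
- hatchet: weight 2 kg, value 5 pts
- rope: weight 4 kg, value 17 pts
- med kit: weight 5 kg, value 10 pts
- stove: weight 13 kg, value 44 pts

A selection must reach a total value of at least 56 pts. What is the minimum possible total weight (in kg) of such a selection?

Subsets with value ≥ 56, sorted by total weight:
- rope+stove: weight 17, value 61
- hatchet+rope+stove: weight 19, value 66
- hatchet+med kit+stove: weight 20, value 59
- food bag+rope+stove: weight 21, value 65
Minimum weight: 17 kg.

17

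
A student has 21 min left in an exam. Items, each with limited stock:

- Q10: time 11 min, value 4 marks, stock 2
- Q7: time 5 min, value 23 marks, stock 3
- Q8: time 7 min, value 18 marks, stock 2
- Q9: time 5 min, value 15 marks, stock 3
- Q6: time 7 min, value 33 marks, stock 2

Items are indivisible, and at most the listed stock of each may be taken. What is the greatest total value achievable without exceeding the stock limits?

Best selections within time 21 and stock limits:
- 1×Q7 + 2×Q6: time 19, value 89
- 3×Q7 + 1×Q9: time 20, value 84
Best: 89 marks.

89 marks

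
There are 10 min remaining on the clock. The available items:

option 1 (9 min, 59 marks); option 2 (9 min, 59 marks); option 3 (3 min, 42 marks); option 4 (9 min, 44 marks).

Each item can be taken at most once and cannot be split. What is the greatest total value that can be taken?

59 marks

Check high-value combinations within 10 min:
- option 1: time 9, value 59
- option 2: time 9, value 59
- option 4: time 9, value 44
- option 3: time 3, value 42
Best: 59 marks.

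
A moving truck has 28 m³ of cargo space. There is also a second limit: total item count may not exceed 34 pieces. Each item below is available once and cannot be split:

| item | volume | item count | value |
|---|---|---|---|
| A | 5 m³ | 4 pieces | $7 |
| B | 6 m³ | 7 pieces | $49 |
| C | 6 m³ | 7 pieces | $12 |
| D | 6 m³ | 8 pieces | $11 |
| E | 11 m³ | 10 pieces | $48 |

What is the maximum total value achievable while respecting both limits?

Feasible sets respecting both limits:
- A+B+C+E: volume 28, item count 28, value 116
- A+B+D+E: volume 28, item count 29, value 115
- B+C+E: volume 23, item count 24, value 109
- B+D+E: volume 23, item count 25, value 108
Best: $116.

$116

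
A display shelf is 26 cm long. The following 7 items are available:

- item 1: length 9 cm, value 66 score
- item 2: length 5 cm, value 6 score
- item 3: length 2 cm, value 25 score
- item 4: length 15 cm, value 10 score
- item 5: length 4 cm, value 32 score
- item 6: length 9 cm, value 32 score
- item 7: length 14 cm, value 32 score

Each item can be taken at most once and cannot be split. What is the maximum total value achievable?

Check high-value combinations within 26 cm:
- item 1+item 3+item 5+item 6: length 9+2+4+9=24, value 66+25+32+32=155
- item 1+item 5+item 6: length 9+4+9=22, value 66+32+32=130
- item 1+item 2+item 3+item 5: length 9+5+2+4=20, value 66+6+25+32=129
- item 1+item 2+item 3+item 6: length 9+5+2+9=25, value 66+6+25+32=129
Best: 155 score.

155 score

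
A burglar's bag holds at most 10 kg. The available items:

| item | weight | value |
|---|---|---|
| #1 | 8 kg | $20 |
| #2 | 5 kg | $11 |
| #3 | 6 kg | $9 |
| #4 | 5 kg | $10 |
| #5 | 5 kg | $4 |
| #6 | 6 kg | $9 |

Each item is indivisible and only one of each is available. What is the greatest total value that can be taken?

$21

Check high-value combinations within 10 kg:
- #2+#4: weight 5+5=10, value 11+10=21
- #1: weight 8, value 20
- #2+#5: weight 5+5=10, value 11+4=15
- #4+#5: weight 5+5=10, value 10+4=14
Best: $21.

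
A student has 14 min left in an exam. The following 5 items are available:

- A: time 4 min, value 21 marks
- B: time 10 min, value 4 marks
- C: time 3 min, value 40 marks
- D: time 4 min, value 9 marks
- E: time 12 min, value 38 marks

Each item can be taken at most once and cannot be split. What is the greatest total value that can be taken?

Check high-value combinations within 14 min:
- A+C+D: time 4+3+4=11, value 21+40+9=70
- A+C: time 4+3=7, value 21+40=61
- C+D: time 3+4=7, value 40+9=49
- B+C: time 10+3=13, value 4+40=44
Best: 70 marks.

70 marks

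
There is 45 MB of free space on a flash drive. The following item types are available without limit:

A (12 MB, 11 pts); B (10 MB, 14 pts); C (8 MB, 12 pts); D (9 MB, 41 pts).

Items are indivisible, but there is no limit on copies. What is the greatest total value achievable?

205 pts

Best value-per-unit is D at 41/9, and filling with it alone uses size 5×9=45. No mix of the others beats 5×41 = 205.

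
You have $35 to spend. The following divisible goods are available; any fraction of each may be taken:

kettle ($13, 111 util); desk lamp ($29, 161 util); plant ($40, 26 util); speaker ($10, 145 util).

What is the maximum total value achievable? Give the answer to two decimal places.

322.62

Take in order of value per unit:
- speaker (145/10 per unit): all 10 → value 145, running total 145.00
- kettle (111/13 per unit): all 13 → value 111, running total 256.00
- desk lamp (161/29 per unit): 12 of 29 → value 12×161/29 = 66.6207, running total 322.62
Total 322.62.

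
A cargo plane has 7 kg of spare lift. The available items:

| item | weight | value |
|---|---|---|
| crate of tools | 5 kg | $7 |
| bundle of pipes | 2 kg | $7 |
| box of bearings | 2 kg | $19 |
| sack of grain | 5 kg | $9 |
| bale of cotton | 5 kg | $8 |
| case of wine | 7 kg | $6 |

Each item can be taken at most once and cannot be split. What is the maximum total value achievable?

$28

Check high-value combinations within 7 kg:
- box of bearings+sack of grain: weight 2+5=7, value 19+9=28
- box of bearings+bale of cotton: weight 2+5=7, value 19+8=27
- bundle of pipes+box of bearings: weight 2+2=4, value 7+19=26
- crate of tools+box of bearings: weight 5+2=7, value 7+19=26
- box of bearings: weight 2, value 19
Best: $28.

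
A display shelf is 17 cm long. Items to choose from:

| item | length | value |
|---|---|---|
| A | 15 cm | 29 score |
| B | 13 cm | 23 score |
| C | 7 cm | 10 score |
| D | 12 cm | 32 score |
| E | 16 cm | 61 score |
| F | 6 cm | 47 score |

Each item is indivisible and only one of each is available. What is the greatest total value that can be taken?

Check high-value combinations within 17 cm:
- E: length 16, value 61
- C+F: length 7+6=13, value 10+47=57
- F: length 6, value 47
- D: length 12, value 32
Best: 61 score.

61 score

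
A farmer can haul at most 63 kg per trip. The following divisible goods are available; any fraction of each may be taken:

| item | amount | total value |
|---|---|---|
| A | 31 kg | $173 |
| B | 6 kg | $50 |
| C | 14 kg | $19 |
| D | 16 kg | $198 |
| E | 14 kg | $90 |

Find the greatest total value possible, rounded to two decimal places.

488.68

Take in order of value per unit:
- D (198/16 per unit): all 16 → value 198, running total 198.00
- B (50/6 per unit): all 6 → value 50, running total 248.00
- E (90/14 per unit): all 14 → value 90, running total 338.00
- A (173/31 per unit): 27 of 31 → value 27×173/31 = 150.6774, running total 488.68
Total 488.68.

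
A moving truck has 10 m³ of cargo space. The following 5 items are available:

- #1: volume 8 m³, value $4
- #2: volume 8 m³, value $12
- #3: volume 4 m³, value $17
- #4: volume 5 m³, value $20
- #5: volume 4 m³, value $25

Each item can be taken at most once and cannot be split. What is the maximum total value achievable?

Check high-value combinations within 10 m³:
- #4+#5: volume 5+4=9, value 20+25=45
- #3+#5: volume 4+4=8, value 17+25=42
- #3+#4: volume 4+5=9, value 17+20=37
- #5: volume 4, value 25
Best: $45.

$45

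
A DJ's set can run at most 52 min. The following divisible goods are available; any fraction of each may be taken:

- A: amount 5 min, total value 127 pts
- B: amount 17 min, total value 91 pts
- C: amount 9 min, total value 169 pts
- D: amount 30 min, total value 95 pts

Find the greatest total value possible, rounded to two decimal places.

Take in order of value per unit:
- A (127/5 per unit): all 5 → value 127, running total 127.00
- C (169/9 per unit): all 9 → value 169, running total 296.00
- B (91/17 per unit): all 17 → value 91, running total 387.00
- D (95/30 per unit): 21 of 30 → value 21×95/30 = 66.5000, running total 453.50
Total 453.50.

453.50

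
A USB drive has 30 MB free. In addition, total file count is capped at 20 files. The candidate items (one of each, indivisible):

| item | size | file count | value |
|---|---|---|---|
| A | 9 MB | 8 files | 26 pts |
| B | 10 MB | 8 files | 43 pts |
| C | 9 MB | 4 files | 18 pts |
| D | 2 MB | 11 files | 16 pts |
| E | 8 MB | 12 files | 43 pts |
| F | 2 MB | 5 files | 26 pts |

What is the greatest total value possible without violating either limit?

87 pts

Feasible sets respecting both limits:
- A+B+C: size 28, file count 20, value 87
- B+C+F: size 21, file count 17, value 87
- B+E: size 18, file count 20, value 86
- A+C+F: size 20, file count 17, value 70
Best: 87 pts.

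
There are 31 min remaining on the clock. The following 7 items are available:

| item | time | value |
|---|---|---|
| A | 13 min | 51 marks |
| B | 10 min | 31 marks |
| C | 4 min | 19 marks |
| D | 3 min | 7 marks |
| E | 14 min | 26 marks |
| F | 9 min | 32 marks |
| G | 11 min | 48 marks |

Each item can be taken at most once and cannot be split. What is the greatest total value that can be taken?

125 marks

This is a 0/1 knapsack; check combinations near the capacity.
- A+C+D+G: time 13+4+3+11=31, value 51+19+7+48=125
- A+C+G: time 13+4+11=28, value 51+19+48=118
- B+F+G: time 10+9+11=30, value 31+32+48=111
- A+C+D+F: time 13+4+3+9=29, value 51+19+7+32=109
- A+B+C+D: time 13+10+4+3=30, value 51+31+19+7=108
Best: 125 marks.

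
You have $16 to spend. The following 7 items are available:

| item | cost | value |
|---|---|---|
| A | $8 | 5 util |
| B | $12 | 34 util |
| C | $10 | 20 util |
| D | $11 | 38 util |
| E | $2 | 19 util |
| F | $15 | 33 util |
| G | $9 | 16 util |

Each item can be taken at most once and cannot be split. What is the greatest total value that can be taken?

Check high-value combinations within $16:
- D+E: cost 11+2=13, value 38+19=57
- B+E: cost 12+2=14, value 34+19=53
- C+E: cost 10+2=12, value 20+19=39
- D: cost 11, value 38
Best: 57 util.

57 util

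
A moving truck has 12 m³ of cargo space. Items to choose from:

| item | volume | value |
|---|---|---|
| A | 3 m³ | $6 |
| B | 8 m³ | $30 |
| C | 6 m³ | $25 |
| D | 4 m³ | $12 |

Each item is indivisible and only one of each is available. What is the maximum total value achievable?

$42

Check high-value combinations within 12 m³:
- B+D: volume 8+4=12, value 30+12=42
- C+D: volume 6+4=10, value 25+12=37
- A+B: volume 3+8=11, value 6+30=36
Best: $42.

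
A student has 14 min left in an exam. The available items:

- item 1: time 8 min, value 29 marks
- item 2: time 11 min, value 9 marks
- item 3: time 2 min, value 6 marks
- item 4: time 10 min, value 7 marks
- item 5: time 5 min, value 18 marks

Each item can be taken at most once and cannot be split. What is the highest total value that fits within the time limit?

47 marks

Check high-value combinations within 14 min:
- item 1+item 5: time 8+5=13, value 29+18=47
- item 1+item 3: time 8+2=10, value 29+6=35
- item 1: time 8, value 29
- item 3+item 5: time 2+5=7, value 6+18=24
Best: 47 marks.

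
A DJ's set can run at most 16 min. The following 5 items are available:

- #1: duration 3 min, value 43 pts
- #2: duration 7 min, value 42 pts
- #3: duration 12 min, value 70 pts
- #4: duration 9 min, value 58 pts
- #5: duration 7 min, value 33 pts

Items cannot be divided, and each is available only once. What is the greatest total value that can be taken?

This is a 0/1 knapsack; check combinations near the capacity.
- #1+#3: duration 3+12=15, value 43+70=113
- #1+#4: duration 3+9=12, value 43+58=101
- #2+#4: duration 7+9=16, value 42+58=100
- #4+#5: duration 9+7=16, value 58+33=91
- #1+#2: duration 3+7=10, value 43+42=85
Best: 113 pts.

113 pts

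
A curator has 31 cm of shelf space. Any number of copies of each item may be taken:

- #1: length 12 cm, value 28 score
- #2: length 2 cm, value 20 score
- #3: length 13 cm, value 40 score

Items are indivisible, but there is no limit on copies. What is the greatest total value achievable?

300 score

Best value-per-unit is #2 at 20/2, and filling with it alone uses length 15×2=30. No mix of the others beats 15×20 = 300.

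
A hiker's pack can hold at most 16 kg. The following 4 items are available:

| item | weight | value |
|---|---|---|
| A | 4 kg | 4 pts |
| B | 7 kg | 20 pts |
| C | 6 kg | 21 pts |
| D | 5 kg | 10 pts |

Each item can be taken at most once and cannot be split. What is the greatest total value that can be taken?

Check high-value combinations within 16 kg:
- B+C: weight 7+6=13, value 20+21=41
- A+C+D: weight 4+6+5=15, value 4+21+10=35
- A+B+D: weight 4+7+5=16, value 4+20+10=34
Best: 41 pts.

41 pts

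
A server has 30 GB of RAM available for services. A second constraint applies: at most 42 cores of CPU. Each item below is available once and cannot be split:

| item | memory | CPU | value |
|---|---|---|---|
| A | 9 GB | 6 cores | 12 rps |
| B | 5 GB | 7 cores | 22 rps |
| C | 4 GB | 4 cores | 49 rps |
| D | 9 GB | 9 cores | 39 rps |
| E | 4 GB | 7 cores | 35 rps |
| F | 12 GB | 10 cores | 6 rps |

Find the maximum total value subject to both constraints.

Feasible sets respecting both limits:
- B+C+D+E: memory 22, CPU 27, value 145
- A+C+D+E: memory 26, CPU 26, value 135
- C+D+E+F: memory 29, CPU 30, value 129
Best: 145 rps.

145 rps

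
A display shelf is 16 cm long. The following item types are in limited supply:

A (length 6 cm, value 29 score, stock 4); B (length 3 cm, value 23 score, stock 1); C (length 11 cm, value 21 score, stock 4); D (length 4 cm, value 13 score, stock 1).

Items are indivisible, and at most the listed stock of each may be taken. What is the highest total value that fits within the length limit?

81 score

Top feasible selections:
- 2×A + 1×B: length 15, value 81
- 2×A + 1×D: length 16, value 71
- 1×A + 1×B + 1×D: length 13, value 65
Best: 81 score.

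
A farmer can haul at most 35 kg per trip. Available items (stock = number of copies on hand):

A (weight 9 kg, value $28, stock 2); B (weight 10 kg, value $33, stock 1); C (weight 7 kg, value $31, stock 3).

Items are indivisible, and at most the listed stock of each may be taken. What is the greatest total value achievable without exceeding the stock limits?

Top feasible selections:
- 1×B + 3×C: weight 31, value 126
- 1×A + 1×B + 2×C: weight 33, value 123
- 1×A + 3×C: weight 30, value 121
Best: $126.

$126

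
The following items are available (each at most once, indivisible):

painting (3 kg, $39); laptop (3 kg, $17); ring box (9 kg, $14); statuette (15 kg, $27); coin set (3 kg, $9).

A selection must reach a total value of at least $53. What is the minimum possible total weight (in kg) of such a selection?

Subsets with value ≥ 53, sorted by total weight:
- painting+laptop: weight 6, value 56
- painting+laptop+coin set: weight 9, value 65
- painting+ring box: weight 12, value 53
Minimum weight: 6 kg.

6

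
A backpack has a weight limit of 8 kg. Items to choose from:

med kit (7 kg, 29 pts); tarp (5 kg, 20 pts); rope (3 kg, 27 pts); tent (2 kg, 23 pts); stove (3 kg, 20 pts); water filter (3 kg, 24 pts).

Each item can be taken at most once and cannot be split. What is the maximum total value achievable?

74 pts

Check high-value combinations within 8 kg:
- rope+tent+water filter: weight 3+2+3=8, value 27+23+24=74
- rope+tent+stove: weight 3+2+3=8, value 27+23+20=70
- tent+stove+water filter: weight 2+3+3=8, value 23+20+24=67
- rope+water filter: weight 3+3=6, value 27+24=51
- rope+tent: weight 3+2=5, value 27+23=50
Best: 74 pts.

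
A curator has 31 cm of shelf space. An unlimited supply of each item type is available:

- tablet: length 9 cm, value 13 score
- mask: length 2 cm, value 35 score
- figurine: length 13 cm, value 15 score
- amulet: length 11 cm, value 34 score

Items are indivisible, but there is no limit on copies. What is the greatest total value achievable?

525 score

Best value-per-unit is mask at 35/2, and filling with it alone uses length 15×2=30. No mix of the others beats 15×35 = 525.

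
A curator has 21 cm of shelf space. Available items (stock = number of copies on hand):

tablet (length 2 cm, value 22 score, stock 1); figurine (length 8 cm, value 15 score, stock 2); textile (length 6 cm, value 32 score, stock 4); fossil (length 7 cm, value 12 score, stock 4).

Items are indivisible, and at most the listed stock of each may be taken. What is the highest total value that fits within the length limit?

Top feasible selections:
- 1×tablet + 3×textile: length 20, value 118
- 1×tablet + 2×textile + 1×fossil: length 21, value 98
- 3×textile: length 18, value 96
Best: 118 score.

118 score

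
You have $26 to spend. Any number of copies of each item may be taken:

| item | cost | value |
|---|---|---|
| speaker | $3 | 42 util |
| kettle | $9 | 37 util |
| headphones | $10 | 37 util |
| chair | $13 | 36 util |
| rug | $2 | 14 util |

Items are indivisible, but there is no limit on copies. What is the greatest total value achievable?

Best value-per-unit is speaker at 42/3; filling with it alone gives 8×42 = 336.
Optimal mix: 8×speaker + 1×rug → cost 26, value 350.

350 util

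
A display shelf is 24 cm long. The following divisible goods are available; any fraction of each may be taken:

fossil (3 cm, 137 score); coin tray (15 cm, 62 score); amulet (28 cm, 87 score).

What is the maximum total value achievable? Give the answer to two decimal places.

217.64

Take in order of value per unit:
- fossil (137/3 per unit): all 3 → value 137, running total 137.00
- coin tray (62/15 per unit): all 15 → value 62, running total 199.00
- amulet (87/28 per unit): 6 of 28 → value 6×87/28 = 18.6429, running total 217.64
Total 217.64.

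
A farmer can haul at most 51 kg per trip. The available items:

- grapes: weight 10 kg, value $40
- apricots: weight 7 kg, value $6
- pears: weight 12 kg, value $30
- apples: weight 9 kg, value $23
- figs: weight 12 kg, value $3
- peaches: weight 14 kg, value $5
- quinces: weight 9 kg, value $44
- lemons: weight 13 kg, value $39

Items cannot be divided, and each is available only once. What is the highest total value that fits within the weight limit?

$159

Check high-value combinations within 51 kg:
- grapes+apricots+pears+quinces+lemons: weight 10+7+12+9+13=51, value 40+6+30+44+39=159
- grapes+pears+quinces+lemons: weight 10+12+9+13=44, value 40+30+44+39=153
- grapes+apricots+apples+quinces+lemons: weight 10+7+9+9+13=48, value 40+6+23+44+39=152
Best: $159.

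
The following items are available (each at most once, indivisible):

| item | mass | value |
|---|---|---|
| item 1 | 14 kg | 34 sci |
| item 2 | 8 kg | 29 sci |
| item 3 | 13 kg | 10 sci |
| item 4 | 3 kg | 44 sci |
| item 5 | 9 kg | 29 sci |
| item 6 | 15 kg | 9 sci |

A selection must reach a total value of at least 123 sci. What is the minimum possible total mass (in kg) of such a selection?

Subsets with value ≥ 123, sorted by total mass:
- item 1+item 2+item 4+item 5: mass 34, value 136
- item 1+item 2+item 3+item 4+item 5: mass 47, value 146
- item 1+item 2+item 4+item 5+item 6: mass 49, value 145
Minimum mass: 34 kg.

34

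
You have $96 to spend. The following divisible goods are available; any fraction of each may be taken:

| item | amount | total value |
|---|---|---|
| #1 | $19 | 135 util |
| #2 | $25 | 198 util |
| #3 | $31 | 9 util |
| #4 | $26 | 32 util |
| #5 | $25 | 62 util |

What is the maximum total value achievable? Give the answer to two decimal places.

427.29

Take in order of value per unit:
- #2 (198/25 per unit): all 25 → value 198, running total 198.00
- #1 (135/19 per unit): all 19 → value 135, running total 333.00
- #5 (62/25 per unit): all 25 → value 62, running total 395.00
- #4 (32/26 per unit): all 26 → value 32, running total 427.00
- #3 (9/31 per unit): 1 of 31 → value 1×9/31 = 0.2903, running total 427.29
Total 427.29.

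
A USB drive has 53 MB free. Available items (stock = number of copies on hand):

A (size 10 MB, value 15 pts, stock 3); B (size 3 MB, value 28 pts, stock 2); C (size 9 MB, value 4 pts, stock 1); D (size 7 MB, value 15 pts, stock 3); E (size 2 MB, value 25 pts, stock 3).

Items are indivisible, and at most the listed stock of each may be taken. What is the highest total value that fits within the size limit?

Top feasible selections:
- 2×A + 2×B + 3×D + 3×E: size 53, value 206
- 1×A + 2×B + 1×C + 3×D + 3×E: size 52, value 195
- 1×A + 2×B + 3×D + 3×E: size 43, value 191
Best: 206 pts.

206 pts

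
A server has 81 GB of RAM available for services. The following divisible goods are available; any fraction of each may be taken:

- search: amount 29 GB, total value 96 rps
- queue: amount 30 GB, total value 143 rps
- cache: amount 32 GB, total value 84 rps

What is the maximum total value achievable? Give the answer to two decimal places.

Take in order of value per unit:
- queue (143/30 per unit): all 30 → value 143, running total 143.00
- search (96/29 per unit): all 29 → value 96, running total 239.00
- cache (84/32 per unit): 22 of 32 → value 22×84/32 = 57.7500, running total 296.75
Total 296.75.

296.75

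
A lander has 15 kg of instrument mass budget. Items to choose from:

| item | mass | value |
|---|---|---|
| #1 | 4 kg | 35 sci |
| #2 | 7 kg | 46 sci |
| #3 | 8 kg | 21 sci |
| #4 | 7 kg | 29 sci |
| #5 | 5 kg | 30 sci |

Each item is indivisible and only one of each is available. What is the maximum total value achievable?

This is a 0/1 knapsack; check combinations near the capacity.
- #1+#2: mass 4+7=11, value 35+46=81
- #2+#5: mass 7+5=12, value 46+30=76
- #2+#4: mass 7+7=14, value 46+29=75
- #2+#3: mass 7+8=15, value 46+21=67
Best: 81 sci.

81 sci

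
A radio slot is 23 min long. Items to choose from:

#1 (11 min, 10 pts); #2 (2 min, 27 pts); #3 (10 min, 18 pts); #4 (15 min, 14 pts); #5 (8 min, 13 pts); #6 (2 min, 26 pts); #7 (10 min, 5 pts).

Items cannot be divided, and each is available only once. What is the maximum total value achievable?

84 pts

Check high-value combinations within 23 min:
- #2+#3+#5+#6: duration 2+10+8+2=22, value 27+18+13+26=84
- #1+#2+#5+#6: duration 11+2+8+2=23, value 10+27+13+26=76
- #2+#3+#6: duration 2+10+2=14, value 27+18+26=71
- #2+#5+#6+#7: duration 2+8+2+10=22, value 27+13+26+5=71
Best: 84 pts.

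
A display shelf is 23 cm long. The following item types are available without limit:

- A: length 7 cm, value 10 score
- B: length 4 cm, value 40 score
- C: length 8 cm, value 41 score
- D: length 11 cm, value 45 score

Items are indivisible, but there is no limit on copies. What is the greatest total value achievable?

Best value-per-unit is B at 40/4, and filling with it alone uses length 5×4=20. No mix of the others beats 5×40 = 200.

200 score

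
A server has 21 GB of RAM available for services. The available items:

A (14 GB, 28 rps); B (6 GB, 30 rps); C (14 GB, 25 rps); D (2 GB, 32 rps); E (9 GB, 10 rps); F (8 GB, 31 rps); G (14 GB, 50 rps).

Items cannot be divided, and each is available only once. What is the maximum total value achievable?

93 rps

Check high-value combinations within 21 GB:
- B+D+F: memory 6+2+8=16, value 30+32+31=93
- D+G: memory 2+14=16, value 32+50=82
- B+G: memory 6+14=20, value 30+50=80
- D+E+F: memory 2+9+8=19, value 32+10+31=73
Best: 93 rps.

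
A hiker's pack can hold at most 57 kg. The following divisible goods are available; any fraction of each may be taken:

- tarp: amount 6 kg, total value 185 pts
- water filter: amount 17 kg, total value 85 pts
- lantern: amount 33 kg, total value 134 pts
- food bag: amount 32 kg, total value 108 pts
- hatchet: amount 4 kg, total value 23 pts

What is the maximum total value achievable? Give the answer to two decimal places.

414.82

Take in order of value per unit:
- tarp (185/6 per unit): all 6 → value 185, running total 185.00
- hatchet (23/4 per unit): all 4 → value 23, running total 208.00
- water filter (85/17 per unit): all 17 → value 85, running total 293.00
- lantern (134/33 per unit): 30 of 33 → value 30×134/33 = 121.8182, running total 414.82
Total 414.82.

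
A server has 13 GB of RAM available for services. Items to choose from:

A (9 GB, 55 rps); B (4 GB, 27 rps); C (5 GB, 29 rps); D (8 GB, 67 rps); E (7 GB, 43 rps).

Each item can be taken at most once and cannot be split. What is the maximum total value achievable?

Check high-value combinations within 13 GB:
- C+D: memory 5+8=13, value 29+67=96
- B+D: memory 4+8=12, value 27+67=94
- A+B: memory 9+4=13, value 55+27=82
- C+E: memory 5+7=12, value 29+43=72
- B+E: memory 4+7=11, value 27+43=70
Best: 96 rps.

96 rps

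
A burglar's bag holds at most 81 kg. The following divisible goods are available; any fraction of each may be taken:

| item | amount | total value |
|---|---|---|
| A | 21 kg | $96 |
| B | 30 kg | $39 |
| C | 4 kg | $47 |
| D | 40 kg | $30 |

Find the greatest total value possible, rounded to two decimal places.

Take in order of value per unit:
- C (47/4 per unit): all 4 → value 47, running total 47.00
- A (96/21 per unit): all 21 → value 96, running total 143.00
- B (39/30 per unit): all 30 → value 39, running total 182.00
- D (30/40 per unit): 26 of 40 → value 26×30/40 = 19.5000, running total 201.50
Total 201.50.

201.50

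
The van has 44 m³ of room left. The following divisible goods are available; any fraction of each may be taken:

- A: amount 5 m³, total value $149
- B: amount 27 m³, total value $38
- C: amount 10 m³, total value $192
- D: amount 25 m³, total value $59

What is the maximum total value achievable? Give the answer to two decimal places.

405.63

Take in order of value per unit:
- A (149/5 per unit): all 5 → value 149, running total 149.00
- C (192/10 per unit): all 10 → value 192, running total 341.00
- D (59/25 per unit): all 25 → value 59, running total 400.00
- B (38/27 per unit): 4 of 27 → value 4×38/27 = 5.6296, running total 405.63
Total 405.63.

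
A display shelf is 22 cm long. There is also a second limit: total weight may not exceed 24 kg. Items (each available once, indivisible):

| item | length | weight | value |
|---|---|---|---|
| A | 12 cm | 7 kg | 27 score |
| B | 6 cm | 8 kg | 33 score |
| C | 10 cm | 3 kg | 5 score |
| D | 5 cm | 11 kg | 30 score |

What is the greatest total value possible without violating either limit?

68 score

Feasible sets respecting both limits:
- B+C+D: length 21, weight 22, value 68
- B+D: length 11, weight 19, value 63
- A+B: length 18, weight 15, value 60
- A+D: length 17, weight 18, value 57
Best: 68 score.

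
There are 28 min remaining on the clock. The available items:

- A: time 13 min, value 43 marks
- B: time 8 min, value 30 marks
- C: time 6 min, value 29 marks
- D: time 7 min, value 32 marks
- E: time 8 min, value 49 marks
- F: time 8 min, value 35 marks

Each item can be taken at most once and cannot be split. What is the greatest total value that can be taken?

124 marks

This is a 0/1 knapsack; check combinations near the capacity.
- A+D+E: time 13+7+8=28, value 43+32+49=124
- A+C+E: time 13+6+8=27, value 43+29+49=121
- D+E+F: time 7+8+8=23, value 32+49+35=116
- B+E+F: time 8+8+8=24, value 30+49+35=114
- C+E+F: time 6+8+8=22, value 29+49+35=113
Best: 124 marks.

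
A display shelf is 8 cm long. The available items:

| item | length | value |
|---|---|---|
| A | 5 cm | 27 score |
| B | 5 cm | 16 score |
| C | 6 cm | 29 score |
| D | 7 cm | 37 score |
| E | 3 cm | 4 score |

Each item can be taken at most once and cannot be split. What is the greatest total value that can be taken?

37 score

Check high-value combinations within 8 cm:
- D: length 7, value 37
- A+E: length 5+3=8, value 27+4=31
- C: length 6, value 29
- A: length 5, value 27
Best: 37 score.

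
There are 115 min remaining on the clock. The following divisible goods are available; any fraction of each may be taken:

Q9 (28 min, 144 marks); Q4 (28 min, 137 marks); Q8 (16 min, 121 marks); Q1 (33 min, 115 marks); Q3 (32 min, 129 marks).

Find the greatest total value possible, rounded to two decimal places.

Take in order of value per unit:
- Q8 (121/16 per unit): all 16 → value 121, running total 121.00
- Q9 (144/28 per unit): all 28 → value 144, running total 265.00
- Q4 (137/28 per unit): all 28 → value 137, running total 402.00
- Q3 (129/32 per unit): all 32 → value 129, running total 531.00
- Q1 (115/33 per unit): 11 of 33 → value 11×115/33 = 38.3333, running total 569.33
Total 569.33.

569.33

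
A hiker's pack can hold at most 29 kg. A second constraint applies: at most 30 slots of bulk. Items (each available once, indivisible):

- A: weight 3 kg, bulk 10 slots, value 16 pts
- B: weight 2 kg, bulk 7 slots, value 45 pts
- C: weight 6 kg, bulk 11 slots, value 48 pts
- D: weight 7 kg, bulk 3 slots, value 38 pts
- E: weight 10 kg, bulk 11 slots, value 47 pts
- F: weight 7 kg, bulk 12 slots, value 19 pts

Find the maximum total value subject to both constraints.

Feasible sets respecting both limits:
- B+C+E: weight 18, bulk 29, value 140
- C+D+E: weight 23, bulk 25, value 133
- B+C+D: weight 15, bulk 21, value 131
Best: 140 pts.

140 pts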